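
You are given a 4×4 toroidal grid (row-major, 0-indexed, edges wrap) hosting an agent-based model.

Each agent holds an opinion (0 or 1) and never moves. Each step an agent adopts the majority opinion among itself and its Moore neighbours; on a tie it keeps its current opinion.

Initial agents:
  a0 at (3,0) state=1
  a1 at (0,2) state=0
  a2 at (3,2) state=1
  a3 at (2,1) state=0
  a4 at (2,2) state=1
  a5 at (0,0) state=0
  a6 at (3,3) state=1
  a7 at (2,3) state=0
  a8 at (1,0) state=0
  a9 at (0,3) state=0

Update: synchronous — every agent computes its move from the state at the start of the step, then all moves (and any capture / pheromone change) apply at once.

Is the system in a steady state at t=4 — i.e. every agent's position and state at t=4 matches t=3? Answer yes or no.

t=1: a0@(3,0):0 a1@(0,2):0 a2@(3,2):0 a3@(2,1):1 a4@(2,2):1 a5@(0,0):0 a6@(3,3):1 a7@(2,3):1 a8@(1,0):0 a9@(0,3):0
t=2: a0@(3,0):0 a1@(0,2):0 a2@(3,2):1 a3@(2,1):0 a4@(2,2):1 a5@(0,0):0 a6@(3,3):0 a7@(2,3):1 a8@(1,0):0 a9@(0,3):0
t=3: a0@(3,0):0 a1@(0,2):0 a2@(3,2):0 a3@(2,1):0 a4@(2,2):1 a5@(0,0):0 a6@(3,3):0 a7@(2,3):1 a8@(1,0):0 a9@(0,3):0
t=4: a0@(3,0):0 a1@(0,2):0 a2@(3,2):0 a3@(2,1):0 a4@(2,2):0 a5@(0,0):0 a6@(3,3):0 a7@(2,3):0 a8@(1,0):0 a9@(0,3):0

no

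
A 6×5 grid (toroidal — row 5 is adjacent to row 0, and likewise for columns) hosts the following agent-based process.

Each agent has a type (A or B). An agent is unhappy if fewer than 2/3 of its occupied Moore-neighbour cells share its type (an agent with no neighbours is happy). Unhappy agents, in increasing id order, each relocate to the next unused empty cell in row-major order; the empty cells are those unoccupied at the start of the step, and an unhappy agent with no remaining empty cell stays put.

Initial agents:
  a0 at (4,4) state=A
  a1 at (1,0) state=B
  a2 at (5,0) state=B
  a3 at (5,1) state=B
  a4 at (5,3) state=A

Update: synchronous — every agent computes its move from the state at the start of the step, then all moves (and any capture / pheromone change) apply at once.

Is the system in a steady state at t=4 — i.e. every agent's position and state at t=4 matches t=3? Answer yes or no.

t=1: a0@(0,0):A a1@(1,0):B a2@(0,1):B a3@(5,1):B a4@(5,3):A
t=2: a0@(0,2):A a1@(0,3):B a2@(0,1):B a3@(0,4):B a4@(5,3):A
t=3: a0@(0,0):A a1@(1,0):B a2@(1,1):B a3@(1,2):B a4@(1,3):A
t=4: a0@(0,1):A a1@(0,2):B a2@(1,1):B a3@(0,3):B a4@(0,4):A

no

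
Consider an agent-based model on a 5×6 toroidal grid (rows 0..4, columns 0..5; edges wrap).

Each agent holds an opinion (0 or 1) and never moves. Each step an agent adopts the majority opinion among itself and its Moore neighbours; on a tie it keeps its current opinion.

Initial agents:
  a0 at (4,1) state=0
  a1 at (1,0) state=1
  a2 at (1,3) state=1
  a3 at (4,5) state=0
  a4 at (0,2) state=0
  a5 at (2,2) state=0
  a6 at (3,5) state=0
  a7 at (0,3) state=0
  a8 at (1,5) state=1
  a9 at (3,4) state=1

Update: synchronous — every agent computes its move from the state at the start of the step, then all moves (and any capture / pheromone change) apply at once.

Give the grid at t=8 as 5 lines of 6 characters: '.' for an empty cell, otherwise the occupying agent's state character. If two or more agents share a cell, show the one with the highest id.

t=1: a0@(4,1):0 a1@(1,0):1 a2@(1,3):0 a3@(4,5):0 a4@(0,2):0 a5@(2,2):0 a6@(3,5):0 a7@(0,3):0 a8@(1,5):1 a9@(3,4):0
t=2: (unchanged — steady state)

..00..
1..0.1
..0...
....00
.0...0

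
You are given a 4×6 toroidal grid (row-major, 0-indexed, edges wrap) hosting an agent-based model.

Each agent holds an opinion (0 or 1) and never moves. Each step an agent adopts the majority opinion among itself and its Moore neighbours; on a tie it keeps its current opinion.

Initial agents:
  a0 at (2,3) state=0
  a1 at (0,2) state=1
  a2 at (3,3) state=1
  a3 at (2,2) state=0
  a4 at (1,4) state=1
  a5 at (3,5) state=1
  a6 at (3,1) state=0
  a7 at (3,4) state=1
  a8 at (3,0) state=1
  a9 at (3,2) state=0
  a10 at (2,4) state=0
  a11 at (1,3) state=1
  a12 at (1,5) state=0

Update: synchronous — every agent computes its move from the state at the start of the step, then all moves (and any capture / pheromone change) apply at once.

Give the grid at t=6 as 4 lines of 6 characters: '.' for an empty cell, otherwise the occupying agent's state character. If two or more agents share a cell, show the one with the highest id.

..0...
...000
..000.
100001

t=1: a0@(2,3):0 a1@(0,2):1 a2@(3,3):0 a3@(2,2):0 a4@(1,4):0 a5@(3,5):1 a6@(3,1):0 a7@(3,4):1 a8@(3,0):1 a9@(3,2):0 a10@(2,4):1 a11@(1,3):1 a12@(1,5):0
t=2: a0@(2,3):0 a1@(0,2):0 a2@(3,3):0 a3@(2,2):0 a4@(1,4):0 a5@(3,5):1 a6@(3,1):0 a7@(3,4):1 a8@(3,0):1 a9@(3,2):0 a10@(2,4):1 a11@(1,3):1 a12@(1,5):0
t=3: a0@(2,3):0 a1@(0,2):0 a2@(3,3):0 a3@(2,2):0 a4@(1,4):0 a5@(3,5):1 a6@(3,1):0 a7@(3,4):1 a8@(3,0):1 a9@(3,2):0 a10@(2,4):1 a11@(1,3):0 a12@(1,5):0
t=4: a0@(2,3):0 a1@(0,2):0 a2@(3,3):0 a3@(2,2):0 a4@(1,4):0 a5@(3,5):1 a6@(3,1):0 a7@(3,4):1 a8@(3,0):1 a9@(3,2):0 a10@(2,4):0 a11@(1,3):0 a12@(1,5):0
t=5: a0@(2,3):0 a1@(0,2):0 a2@(3,3):0 a3@(2,2):0 a4@(1,4):0 a5@(3,5):1 a6@(3,1):0 a7@(3,4):0 a8@(3,0):1 a9@(3,2):0 a10@(2,4):0 a11@(1,3):0 a12@(1,5):0
t=6: (unchanged — steady state)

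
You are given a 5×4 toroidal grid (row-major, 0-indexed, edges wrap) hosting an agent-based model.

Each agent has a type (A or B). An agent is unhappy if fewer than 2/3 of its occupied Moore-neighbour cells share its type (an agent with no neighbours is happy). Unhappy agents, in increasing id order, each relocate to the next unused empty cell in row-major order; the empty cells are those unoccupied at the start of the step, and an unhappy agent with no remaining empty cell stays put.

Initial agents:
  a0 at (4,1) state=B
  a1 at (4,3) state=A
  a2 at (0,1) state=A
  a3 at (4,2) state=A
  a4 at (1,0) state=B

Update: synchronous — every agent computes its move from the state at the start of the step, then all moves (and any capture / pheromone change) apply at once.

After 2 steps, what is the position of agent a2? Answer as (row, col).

(0, 2)

t=1: a0@(0,0):B a1@(4,3):A a2@(0,2):A a3@(4,2):A a4@(0,3):B
t=2: a0@(0,1):B a1@(1,0):A a2@(0,2):A a3@(4,2):A a4@(1,1):B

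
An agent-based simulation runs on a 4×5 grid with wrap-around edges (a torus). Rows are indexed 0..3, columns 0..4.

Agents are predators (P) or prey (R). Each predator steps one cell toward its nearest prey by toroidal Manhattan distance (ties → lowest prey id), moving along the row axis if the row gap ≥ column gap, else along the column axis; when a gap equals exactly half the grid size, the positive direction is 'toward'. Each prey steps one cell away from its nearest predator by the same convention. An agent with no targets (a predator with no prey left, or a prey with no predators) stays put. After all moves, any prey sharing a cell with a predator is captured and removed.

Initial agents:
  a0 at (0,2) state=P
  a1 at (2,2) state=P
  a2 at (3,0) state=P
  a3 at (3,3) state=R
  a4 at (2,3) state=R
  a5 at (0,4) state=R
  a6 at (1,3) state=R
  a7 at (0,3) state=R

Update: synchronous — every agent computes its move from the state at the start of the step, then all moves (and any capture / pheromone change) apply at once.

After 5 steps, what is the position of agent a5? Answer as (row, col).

(0, 4)

t=1: a0@(0,3):P a1@(2,3):P a2@(3,4):P a4@(2,4):R a5@(0,0):R a7@(0,4):R
t=2: a0@(0,4):P a1@(2,4):P a2@(2,4):P a4@(2,0):R a5@(0,1):R a7@(0,0):R
t=3: a0@(0,0):P a1@(2,0):P a2@(2,0):P a4@(2,1):R a5@(0,2):R a7@(0,1):R
t=4: a0@(0,1):P a1@(2,1):P a2@(2,1):P a4@(2,2):R a5@(0,3):R a7@(0,2):R
t=5: a0@(0,2):P a1@(2,2):P a2@(2,2):P a4@(2,3):R a5@(0,4):R a7@(0,3):R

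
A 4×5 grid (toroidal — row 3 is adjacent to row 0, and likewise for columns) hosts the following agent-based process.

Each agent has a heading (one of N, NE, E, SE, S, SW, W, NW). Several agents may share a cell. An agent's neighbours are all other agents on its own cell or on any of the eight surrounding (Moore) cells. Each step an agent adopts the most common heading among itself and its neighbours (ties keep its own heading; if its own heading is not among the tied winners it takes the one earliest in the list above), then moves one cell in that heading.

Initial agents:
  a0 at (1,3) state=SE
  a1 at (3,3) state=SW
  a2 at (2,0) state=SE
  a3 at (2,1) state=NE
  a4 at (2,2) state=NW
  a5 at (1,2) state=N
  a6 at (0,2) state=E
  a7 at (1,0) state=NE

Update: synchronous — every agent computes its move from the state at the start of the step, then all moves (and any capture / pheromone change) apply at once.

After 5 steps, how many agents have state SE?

1

t=1: a0@(2,4):SE a1@(0,2):SW a2@(1,1):NE a3@(1,2):NE a4@(1,1):NW a5@(0,2):N a6@(0,3):E a7@(0,1):NE
t=2: a0@(3,0):SE a1@(3,3):NE a2@(0,2):NE a3@(0,3):NE a4@(0,2):NE a5@(3,3):NE a6@(0,4):E a7@(3,2):NE
t=3: a0@(0,1):SE a1@(2,4):NE a2@(3,3):NE a3@(3,4):NE a4@(3,3):NE a5@(2,4):NE a6@(3,0):NE a7@(2,3):NE
t=4: a0@(1,2):SE a1@(1,0):NE a2@(2,4):NE a3@(2,0):NE a4@(2,4):NE a5@(1,0):NE a6@(2,1):NE a7@(1,4):NE
t=5: a0@(2,3):SE a1@(0,1):NE a2@(1,0):NE a3@(1,1):NE a4@(1,0):NE a5@(0,1):NE a6@(1,2):NE a7@(0,0):NE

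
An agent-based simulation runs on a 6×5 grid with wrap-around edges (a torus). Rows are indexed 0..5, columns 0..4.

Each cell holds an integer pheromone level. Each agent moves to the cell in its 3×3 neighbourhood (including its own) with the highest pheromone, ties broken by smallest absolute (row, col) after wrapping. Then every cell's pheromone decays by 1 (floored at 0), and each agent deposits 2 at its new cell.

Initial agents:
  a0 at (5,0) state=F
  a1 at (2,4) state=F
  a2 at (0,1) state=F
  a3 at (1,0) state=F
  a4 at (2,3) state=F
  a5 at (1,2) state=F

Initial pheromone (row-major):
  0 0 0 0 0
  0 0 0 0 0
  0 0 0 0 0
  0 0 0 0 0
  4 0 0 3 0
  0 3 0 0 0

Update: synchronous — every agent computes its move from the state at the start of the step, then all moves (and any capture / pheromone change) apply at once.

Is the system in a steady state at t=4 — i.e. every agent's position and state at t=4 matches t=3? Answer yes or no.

no

t=1: a0@(4,0) a1@(1,0) a2@(5,1) a3@(0,0) a4@(1,2) a5@(0,1) | pheromone: 2 2 0 0 0 / 2 0 2 0 0 / 0 0 0 0 0 / 0 0 0 0 0 / 5 0 0 2 0 / 0 4 0 0 0
t=2: a0@(4,0) a1@(0,0) a2@(4,0) a3@(5,1) a4@(0,1) a5@(5,1) | pheromone: 3 3 0 0 0 / 1 0 1 0 0 / 0 0 0 0 0 / 0 0 0 0 0 / 8 0 0 1 0 / 0 7 0 0 0
t=3: a0@(4,0) a1@(5,1) a2@(4,0) a3@(4,0) a4@(5,1) a5@(4,0) | pheromone: 2 2 0 0 0 / 0 0 0 0 0 / 0 0 0 0 0 / 0 0 0 0 0 / 15 0 0 0 0 / 0 10 0 0 0
t=4: a0@(4,0) a1@(4,0) a2@(4,0) a3@(4,0) a4@(4,0) a5@(4,0) | pheromone: 1 1 0 0 0 / 0 0 0 0 0 / 0 0 0 0 0 / 0 0 0 0 0 / 26 0 0 0 0 / 0 9 0 0 0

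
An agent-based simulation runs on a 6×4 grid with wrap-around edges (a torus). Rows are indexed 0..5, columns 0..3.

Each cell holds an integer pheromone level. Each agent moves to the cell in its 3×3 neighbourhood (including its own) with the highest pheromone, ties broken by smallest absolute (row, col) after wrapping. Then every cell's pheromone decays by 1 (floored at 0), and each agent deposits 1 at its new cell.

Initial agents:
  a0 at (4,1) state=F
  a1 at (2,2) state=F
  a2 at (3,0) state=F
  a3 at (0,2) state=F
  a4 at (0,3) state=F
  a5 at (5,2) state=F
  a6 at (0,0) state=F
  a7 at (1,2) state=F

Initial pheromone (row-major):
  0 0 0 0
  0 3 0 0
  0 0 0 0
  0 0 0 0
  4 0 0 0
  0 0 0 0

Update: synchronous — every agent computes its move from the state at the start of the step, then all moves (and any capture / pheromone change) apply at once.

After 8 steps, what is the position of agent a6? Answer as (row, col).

t=1: a0@(4,0) a1@(1,1) a2@(4,0) a3@(1,1) a4@(0,0) a5@(0,1) a6@(1,1) a7@(1,1) | pheromone: 1 1 0 0 / 0 6 0 0 / 0 0 0 0 / 0 0 0 0 / 5 0 0 0 / 0 0 0 0
t=2: a0@(4,0) a1@(1,1) a2@(4,0) a3@(1,1) a4@(1,1) a5@(1,1) a6@(1,1) a7@(1,1) | pheromone: 0 0 0 0 / 0 11 0 0 / 0 0 0 0 / 0 0 0 0 / 6 0 0 0 / 0 0 0 0
t=3: a0@(4,0) a1@(1,1) a2@(4,0) a3@(1,1) a4@(1,1) a5@(1,1) a6@(1,1) a7@(1,1) | pheromone: 0 0 0 0 / 0 16 0 0 / 0 0 0 0 / 0 0 0 0 / 7 0 0 0 / 0 0 0 0
t=4: a0@(4,0) a1@(1,1) a2@(4,0) a3@(1,1) a4@(1,1) a5@(1,1) a6@(1,1) a7@(1,1) | pheromone: 0 0 0 0 / 0 21 0 0 / 0 0 0 0 / 0 0 0 0 / 8 0 0 0 / 0 0 0 0
t=5: a0@(4,0) a1@(1,1) a2@(4,0) a3@(1,1) a4@(1,1) a5@(1,1) a6@(1,1) a7@(1,1) | pheromone: 0 0 0 0 / 0 26 0 0 / 0 0 0 0 / 0 0 0 0 / 9 0 0 0 / 0 0 0 0
t=6: a0@(4,0) a1@(1,1) a2@(4,0) a3@(1,1) a4@(1,1) a5@(1,1) a6@(1,1) a7@(1,1) | pheromone: 0 0 0 0 / 0 31 0 0 / 0 0 0 0 / 0 0 0 0 / 10 0 0 0 / 0 0 0 0
t=7: a0@(4,0) a1@(1,1) a2@(4,0) a3@(1,1) a4@(1,1) a5@(1,1) a6@(1,1) a7@(1,1) | pheromone: 0 0 0 0 / 0 36 0 0 / 0 0 0 0 / 0 0 0 0 / 11 0 0 0 / 0 0 0 0
t=8: a0@(4,0) a1@(1,1) a2@(4,0) a3@(1,1) a4@(1,1) a5@(1,1) a6@(1,1) a7@(1,1) | pheromone: 0 0 0 0 / 0 41 0 0 / 0 0 0 0 / 0 0 0 0 / 12 0 0 0 / 0 0 0 0

(1, 1)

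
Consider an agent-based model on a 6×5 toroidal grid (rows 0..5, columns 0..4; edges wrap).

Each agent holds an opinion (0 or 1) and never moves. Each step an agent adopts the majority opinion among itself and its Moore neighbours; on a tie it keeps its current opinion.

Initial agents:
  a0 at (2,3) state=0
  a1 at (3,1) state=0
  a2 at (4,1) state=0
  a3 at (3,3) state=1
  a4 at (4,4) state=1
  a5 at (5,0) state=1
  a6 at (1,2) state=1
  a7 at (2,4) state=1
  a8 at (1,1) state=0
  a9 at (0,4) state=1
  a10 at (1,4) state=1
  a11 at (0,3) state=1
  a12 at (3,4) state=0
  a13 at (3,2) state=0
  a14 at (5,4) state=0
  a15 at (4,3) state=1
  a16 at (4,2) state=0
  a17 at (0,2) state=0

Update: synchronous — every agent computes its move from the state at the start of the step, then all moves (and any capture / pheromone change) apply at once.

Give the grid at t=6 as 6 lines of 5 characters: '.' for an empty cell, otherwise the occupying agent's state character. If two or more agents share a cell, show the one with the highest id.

..011
.00.1
...11
.0011
.0011
1...1

t=1: a0@(2,3):1 a1@(3,1):0 a2@(4,1):0 a3@(3,3):1 a4@(4,4):1 a5@(5,0):1 a6@(1,2):0 a7@(2,4):1 a8@(1,1):0 a9@(0,4):1 a10@(1,4):1 a11@(0,3):1 a12@(3,4):1 a13@(3,2):0 a14@(5,4):1 a15@(4,3):0 a16@(4,2):0 a17@(0,2):0
t=2: a0@(2,3):1 a1@(3,1):0 a2@(4,1):0 a3@(3,3):1 a4@(4,4):1 a5@(5,0):1 a6@(1,2):0 a7@(2,4):1 a8@(1,1):0 a9@(0,4):1 a10@(1,4):1 a11@(0,3):1 a12@(3,4):1 a13@(3,2):0 a14@(5,4):1 a15@(4,3):1 a16@(4,2):0 a17@(0,2):0
t=3: (unchanged — steady state)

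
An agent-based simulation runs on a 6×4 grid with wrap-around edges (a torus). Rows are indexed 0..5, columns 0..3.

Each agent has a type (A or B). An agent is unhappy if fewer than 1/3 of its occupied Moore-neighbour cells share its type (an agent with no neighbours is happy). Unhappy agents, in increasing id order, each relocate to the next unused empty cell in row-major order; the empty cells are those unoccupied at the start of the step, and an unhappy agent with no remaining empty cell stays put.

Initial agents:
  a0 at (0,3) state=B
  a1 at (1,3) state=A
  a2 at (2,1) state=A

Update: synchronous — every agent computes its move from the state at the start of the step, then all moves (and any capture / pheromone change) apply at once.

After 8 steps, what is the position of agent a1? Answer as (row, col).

t=1: a0@(0,0):B a1@(0,1):A a2@(2,1):A
t=2: a0@(0,2):B a1@(0,3):A a2@(2,1):A
t=3: a0@(0,0):B a1@(0,1):A a2@(2,1):A
t=4: a0@(0,2):B a1@(0,3):A a2@(2,1):A
t=5: a0@(0,0):B a1@(0,1):A a2@(2,1):A
t=6: a0@(0,2):B a1@(0,3):A a2@(2,1):A
t=7: a0@(0,0):B a1@(0,1):A a2@(2,1):A
t=8: a0@(0,2):B a1@(0,3):A a2@(2,1):A

(0, 3)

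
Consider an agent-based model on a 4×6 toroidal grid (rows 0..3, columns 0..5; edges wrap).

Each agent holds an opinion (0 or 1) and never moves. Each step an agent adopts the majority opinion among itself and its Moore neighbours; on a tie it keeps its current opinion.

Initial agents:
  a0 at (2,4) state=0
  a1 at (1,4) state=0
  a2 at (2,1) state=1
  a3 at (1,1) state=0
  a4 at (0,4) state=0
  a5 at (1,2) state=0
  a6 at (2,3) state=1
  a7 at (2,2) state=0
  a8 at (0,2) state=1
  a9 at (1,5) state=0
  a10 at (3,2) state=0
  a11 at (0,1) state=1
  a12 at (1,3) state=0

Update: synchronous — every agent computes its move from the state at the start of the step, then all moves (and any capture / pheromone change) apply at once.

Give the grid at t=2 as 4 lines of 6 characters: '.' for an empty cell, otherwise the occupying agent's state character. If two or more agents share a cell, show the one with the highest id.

.00.0.
.00000
.0000.
..0...

t=1: a0@(2,4):0 a1@(1,4):0 a2@(2,1):0 a3@(1,1):0 a4@(0,4):0 a5@(1,2):0 a6@(2,3):0 a7@(2,2):0 a8@(0,2):0 a9@(1,5):0 a10@(3,2):1 a11@(0,1):0 a12@(1,3):0
t=2: a0@(2,4):0 a1@(1,4):0 a2@(2,1):0 a3@(1,1):0 a4@(0,4):0 a5@(1,2):0 a6@(2,3):0 a7@(2,2):0 a8@(0,2):0 a9@(1,5):0 a10@(3,2):0 a11@(0,1):0 a12@(1,3):0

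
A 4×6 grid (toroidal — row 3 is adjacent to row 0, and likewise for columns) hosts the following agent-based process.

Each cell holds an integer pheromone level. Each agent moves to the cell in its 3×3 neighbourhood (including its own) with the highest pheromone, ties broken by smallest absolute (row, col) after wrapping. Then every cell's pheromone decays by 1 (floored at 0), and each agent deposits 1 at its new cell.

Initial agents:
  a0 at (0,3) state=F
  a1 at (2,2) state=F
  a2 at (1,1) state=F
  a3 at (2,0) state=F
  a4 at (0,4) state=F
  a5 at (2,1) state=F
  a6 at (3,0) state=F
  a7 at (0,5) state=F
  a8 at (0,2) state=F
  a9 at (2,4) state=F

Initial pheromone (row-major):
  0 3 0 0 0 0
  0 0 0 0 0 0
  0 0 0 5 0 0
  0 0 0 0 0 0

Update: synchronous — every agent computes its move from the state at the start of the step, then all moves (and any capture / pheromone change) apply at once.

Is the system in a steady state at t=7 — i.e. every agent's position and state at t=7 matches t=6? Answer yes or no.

yes

t=1: a0@(0,2) a1@(2,3) a2@(0,1) a3@(1,0) a4@(0,3) a5@(1,0) a6@(0,1) a7@(0,0) a8@(0,1) a9@(2,3) | pheromone: 1 5 1 1 0 0 / 2 0 0 0 0 0 / 0 0 0 6 0 0 / 0 0 0 0 0 0
t=2: a0@(0,1) a1@(2,3) a2@(0,1) a3@(0,1) a4@(0,2) a5@(0,1) a6@(0,1) a7@(0,1) a8@(0,1) a9@(2,3) | pheromone: 0 11 1 0 0 0 / 1 0 0 0 0 0 / 0 0 0 7 0 0 / 0 0 0 0 0 0
t=3: a0@(0,1) a1@(2,3) a2@(0,1) a3@(0,1) a4@(0,1) a5@(0,1) a6@(0,1) a7@(0,1) a8@(0,1) a9@(2,3) | pheromone: 0 18 0 0 0 0 / 0 0 0 0 0 0 / 0 0 0 8 0 0 / 0 0 0 0 0 0
t=4: a0@(0,1) a1@(2,3) a2@(0,1) a3@(0,1) a4@(0,1) a5@(0,1) a6@(0,1) a7@(0,1) a8@(0,1) a9@(2,3) | pheromone: 0 25 0 0 0 0 / 0 0 0 0 0 0 / 0 0 0 9 0 0 / 0 0 0 0 0 0
t=5: a0@(0,1) a1@(2,3) a2@(0,1) a3@(0,1) a4@(0,1) a5@(0,1) a6@(0,1) a7@(0,1) a8@(0,1) a9@(2,3) | pheromone: 0 32 0 0 0 0 / 0 0 0 0 0 0 / 0 0 0 10 0 0 / 0 0 0 0 0 0
t=6: a0@(0,1) a1@(2,3) a2@(0,1) a3@(0,1) a4@(0,1) a5@(0,1) a6@(0,1) a7@(0,1) a8@(0,1) a9@(2,3) | pheromone: 0 39 0 0 0 0 / 0 0 0 0 0 0 / 0 0 0 11 0 0 / 0 0 0 0 0 0
t=7: a0@(0,1) a1@(2,3) a2@(0,1) a3@(0,1) a4@(0,1) a5@(0,1) a6@(0,1) a7@(0,1) a8@(0,1) a9@(2,3) | pheromone: 0 46 0 0 0 0 / 0 0 0 0 0 0 / 0 0 0 12 0 0 / 0 0 0 0 0 0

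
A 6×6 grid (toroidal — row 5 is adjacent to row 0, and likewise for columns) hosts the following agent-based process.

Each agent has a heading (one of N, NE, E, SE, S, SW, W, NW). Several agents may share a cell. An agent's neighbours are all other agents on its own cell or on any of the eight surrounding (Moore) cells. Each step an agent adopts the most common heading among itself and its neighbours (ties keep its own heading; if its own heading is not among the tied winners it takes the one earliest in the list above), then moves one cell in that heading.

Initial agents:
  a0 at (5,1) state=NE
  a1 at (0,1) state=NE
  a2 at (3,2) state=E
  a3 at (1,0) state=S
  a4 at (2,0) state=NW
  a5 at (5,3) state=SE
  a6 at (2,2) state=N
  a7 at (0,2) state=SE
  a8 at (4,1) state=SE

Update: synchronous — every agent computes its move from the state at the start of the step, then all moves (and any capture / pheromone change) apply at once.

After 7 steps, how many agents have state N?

1

t=1: a0@(4,2):NE a1@(5,2):NE a2@(3,3):E a3@(2,0):S a4@(1,5):NW a5@(0,4):SE a6@(1,2):N a7@(1,3):SE a8@(5,2):SE
t=2: a0@(3,3):NE a1@(4,3):NE a2@(3,4):E a3@(3,0):S a4@(0,4):NW a5@(1,5):SE a6@(0,2):N a7@(2,4):SE a8@(4,3):NE
t=3: a0@(2,4):NE a1@(3,4):NE a2@(2,5):NE a3@(4,0):S a4@(5,3):NW a5@(2,0):SE a6@(5,2):N a7@(3,5):SE a8@(3,4):NE
t=4: a0@(1,5):NE a1@(2,5):NE a2@(1,0):NE a3@(5,0):S a4@(4,2):NW a5@(3,1):SE a6@(4,2):N a7@(2,0):NE a8@(2,5):NE
t=5: a0@(0,0):NE a1@(1,0):NE a2@(0,1):NE a3@(0,0):S a4@(3,1):NW a5@(4,2):SE a6@(3,2):N a7@(1,1):NE a8@(1,0):NE
t=6: a0@(5,1):NE a1@(0,1):NE a2@(5,2):NE a3@(5,1):NE a4@(2,0):NW a5@(5,3):SE a6@(2,2):N a7@(0,2):NE a8@(0,1):NE
t=7: a0@(4,2):NE a1@(5,2):NE a2@(4,3):NE a3@(4,2):NE a4@(1,5):NW a5@(4,4):NE a6@(1,2):N a7@(5,3):NE a8@(5,2):NE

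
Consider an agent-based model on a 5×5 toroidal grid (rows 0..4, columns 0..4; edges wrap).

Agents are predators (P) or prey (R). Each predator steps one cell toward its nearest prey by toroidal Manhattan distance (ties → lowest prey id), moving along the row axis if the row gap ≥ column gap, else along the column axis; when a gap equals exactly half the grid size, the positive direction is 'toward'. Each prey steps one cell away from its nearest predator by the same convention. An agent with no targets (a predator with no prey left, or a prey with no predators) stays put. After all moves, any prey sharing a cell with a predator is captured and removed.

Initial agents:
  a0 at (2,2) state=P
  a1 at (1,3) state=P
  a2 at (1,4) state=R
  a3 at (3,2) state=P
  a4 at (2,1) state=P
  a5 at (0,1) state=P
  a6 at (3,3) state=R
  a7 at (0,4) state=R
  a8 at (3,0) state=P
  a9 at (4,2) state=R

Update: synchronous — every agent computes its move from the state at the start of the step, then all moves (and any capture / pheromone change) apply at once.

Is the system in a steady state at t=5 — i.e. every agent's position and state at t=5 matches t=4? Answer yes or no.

no

t=1: a0@(3,2):P a1@(1,4):P a2@(1,0):R a3@(3,3):P a4@(2,0):P a5@(0,0):P a7@(4,4):R a8@(3,4):P a9@(0,2):R
t=2: a0@(4,2):P a1@(1,0):P a2@(1,1):R a3@(4,3):P a4@(1,0):P a5@(1,0):P a7@(0,4):R a8@(4,4):P a9@(1,2):R
t=3: a0@(0,2):P a1@(1,1):P a2@(1,2):R a3@(0,3):P a4@(1,1):P a5@(1,1):P a7@(1,4):R a8@(0,4):P a9@(2,2):R
t=4: a0@(1,2):P a1@(1,2):P a2@(2,2):R a3@(1,3):P a4@(1,2):P a5@(1,2):P a7@(2,4):R a8@(1,4):P a9@(3,2):R
t=5: a0@(2,2):P a1@(2,2):P a2@(3,2):R a3@(2,3):P a4@(2,2):P a5@(2,2):P a7@(3,4):R a8@(2,4):P a9@(4,2):R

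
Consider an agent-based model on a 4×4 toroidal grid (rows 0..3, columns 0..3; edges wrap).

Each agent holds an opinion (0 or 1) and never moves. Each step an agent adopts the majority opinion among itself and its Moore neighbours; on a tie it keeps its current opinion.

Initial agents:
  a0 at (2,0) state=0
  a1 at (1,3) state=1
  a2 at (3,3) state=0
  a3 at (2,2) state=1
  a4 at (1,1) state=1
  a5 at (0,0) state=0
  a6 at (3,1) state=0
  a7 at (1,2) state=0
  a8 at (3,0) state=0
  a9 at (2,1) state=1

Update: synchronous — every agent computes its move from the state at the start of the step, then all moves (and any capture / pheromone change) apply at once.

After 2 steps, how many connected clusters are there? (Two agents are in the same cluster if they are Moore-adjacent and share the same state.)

2

t=1: a0@(2,0):0 a1@(1,3):0 a2@(3,3):0 a3@(2,2):1 a4@(1,1):1 a5@(0,0):0 a6@(3,1):0 a7@(1,2):1 a8@(3,0):0 a9@(2,1):0
t=2: a0@(2,0):0 a1@(1,3):0 a2@(3,3):0 a3@(2,2):0 a4@(1,1):1 a5@(0,0):0 a6@(3,1):0 a7@(1,2):1 a8@(3,0):0 a9@(2,1):0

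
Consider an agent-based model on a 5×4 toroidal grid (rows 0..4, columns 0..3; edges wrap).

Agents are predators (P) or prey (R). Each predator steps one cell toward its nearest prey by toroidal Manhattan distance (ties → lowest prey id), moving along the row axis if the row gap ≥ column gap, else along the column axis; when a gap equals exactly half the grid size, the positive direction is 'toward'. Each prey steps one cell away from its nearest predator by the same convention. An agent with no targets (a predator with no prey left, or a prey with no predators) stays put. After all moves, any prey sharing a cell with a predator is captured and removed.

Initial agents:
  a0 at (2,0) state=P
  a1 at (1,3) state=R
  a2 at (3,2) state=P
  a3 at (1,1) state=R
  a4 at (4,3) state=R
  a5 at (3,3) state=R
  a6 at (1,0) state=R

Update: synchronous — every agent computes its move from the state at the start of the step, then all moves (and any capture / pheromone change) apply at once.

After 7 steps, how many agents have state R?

t=1: a0@(1,0):P a1@(0,3):R a2@(3,3):P a3@(0,1):R a4@(0,3):R a5@(3,0):R a6@(0,0):R
t=2: a0@(0,0):P a1@(4,3):R a2@(3,0):P a3@(4,1):R a4@(4,3):R a5@(3,1):R a6@(4,0):R
t=3: a0@(4,0):P a1@(3,3):R a2@(3,1):P a4@(3,3):R a5@(3,2):R a6@(3,0):R
t=4: a0@(3,0):P a1@(2,3):R a2@(3,2):P a4@(2,3):R a5@(3,3):R a6@(2,0):R
t=5: a0@(3,3):P a1@(1,3):R a2@(3,3):P a4@(1,3):R a5@(3,2):R a6@(1,0):R
t=6: a0@(3,2):P a1@(0,3):R a2@(3,2):P a4@(0,3):R a5@(3,1):R a6@(0,0):R
t=7: a0@(3,1):P a1@(1,3):R a2@(3,1):P a4@(1,3):R a5@(3,0):R a6@(1,0):R

4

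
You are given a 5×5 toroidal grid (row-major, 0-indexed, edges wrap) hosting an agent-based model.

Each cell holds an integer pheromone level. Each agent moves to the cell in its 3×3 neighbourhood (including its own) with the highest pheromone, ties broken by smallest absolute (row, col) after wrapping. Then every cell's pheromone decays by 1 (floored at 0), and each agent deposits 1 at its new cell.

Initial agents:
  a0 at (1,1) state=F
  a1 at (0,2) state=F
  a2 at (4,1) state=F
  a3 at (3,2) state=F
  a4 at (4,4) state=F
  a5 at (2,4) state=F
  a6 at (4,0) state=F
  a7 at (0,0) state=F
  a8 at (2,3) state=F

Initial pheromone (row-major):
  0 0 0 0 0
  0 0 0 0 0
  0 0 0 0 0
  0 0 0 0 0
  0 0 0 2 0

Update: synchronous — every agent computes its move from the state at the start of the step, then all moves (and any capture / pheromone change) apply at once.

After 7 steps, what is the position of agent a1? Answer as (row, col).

(4, 3)

t=1: a0@(0,0) a1@(4,3) a2@(0,0) a3@(4,3) a4@(4,3) a5@(1,0) a6@(0,0) a7@(0,0) a8@(1,2) | pheromone: 4 0 0 0 0 / 1 0 1 0 0 / 0 0 0 0 0 / 0 0 0 0 0 / 0 0 0 4 0
t=2: a0@(0,0) a1@(4,3) a2@(0,0) a3@(4,3) a4@(4,3) a5@(0,0) a6@(0,0) a7@(0,0) a8@(1,2) | pheromone: 8 0 0 0 0 / 0 0 1 0 0 / 0 0 0 0 0 / 0 0 0 0 0 / 0 0 0 6 0
t=3: a0@(0,0) a1@(4,3) a2@(0,0) a3@(4,3) a4@(4,3) a5@(0,0) a6@(0,0) a7@(0,0) a8@(1,2) | pheromone: 12 0 0 0 0 / 0 0 1 0 0 / 0 0 0 0 0 / 0 0 0 0 0 / 0 0 0 8 0
t=4: a0@(0,0) a1@(4,3) a2@(0,0) a3@(4,3) a4@(4,3) a5@(0,0) a6@(0,0) a7@(0,0) a8@(1,2) | pheromone: 16 0 0 0 0 / 0 0 1 0 0 / 0 0 0 0 0 / 0 0 0 0 0 / 0 0 0 10 0
t=5: a0@(0,0) a1@(4,3) a2@(0,0) a3@(4,3) a4@(4,3) a5@(0,0) a6@(0,0) a7@(0,0) a8@(1,2) | pheromone: 20 0 0 0 0 / 0 0 1 0 0 / 0 0 0 0 0 / 0 0 0 0 0 / 0 0 0 12 0
t=6: a0@(0,0) a1@(4,3) a2@(0,0) a3@(4,3) a4@(4,3) a5@(0,0) a6@(0,0) a7@(0,0) a8@(1,2) | pheromone: 24 0 0 0 0 / 0 0 1 0 0 / 0 0 0 0 0 / 0 0 0 0 0 / 0 0 0 14 0
t=7: a0@(0,0) a1@(4,3) a2@(0,0) a3@(4,3) a4@(4,3) a5@(0,0) a6@(0,0) a7@(0,0) a8@(1,2) | pheromone: 28 0 0 0 0 / 0 0 1 0 0 / 0 0 0 0 0 / 0 0 0 0 0 / 0 0 0 16 0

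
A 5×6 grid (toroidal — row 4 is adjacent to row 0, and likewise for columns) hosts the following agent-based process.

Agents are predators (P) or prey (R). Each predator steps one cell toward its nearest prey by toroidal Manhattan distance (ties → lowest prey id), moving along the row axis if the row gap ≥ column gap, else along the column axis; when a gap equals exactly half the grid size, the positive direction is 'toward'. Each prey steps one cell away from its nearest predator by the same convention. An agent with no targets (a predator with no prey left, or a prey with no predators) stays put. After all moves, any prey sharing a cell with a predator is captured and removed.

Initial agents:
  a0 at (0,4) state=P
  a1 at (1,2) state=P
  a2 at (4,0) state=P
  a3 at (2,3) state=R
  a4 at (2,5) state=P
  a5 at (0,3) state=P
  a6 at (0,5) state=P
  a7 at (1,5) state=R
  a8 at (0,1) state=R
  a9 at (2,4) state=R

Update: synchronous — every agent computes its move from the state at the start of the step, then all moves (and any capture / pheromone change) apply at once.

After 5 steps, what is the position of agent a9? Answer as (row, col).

(2, 1)

t=1: a0@(1,4):P a1@(2,2):P a2@(0,0):P a3@(3,3):R a4@(1,5):P a5@(1,3):P a6@(1,5):P a7@(0,5):R a8@(4,1):R a9@(2,3):R
t=2: a0@(0,4):P a1@(2,3):P a2@(0,5):P a3@(4,3):R a4@(0,5):P a5@(2,3):P a6@(0,5):P a8@(3,1):R a9@(2,4):R
t=3: a0@(4,4):P a1@(2,4):P a2@(0,4):P a3@(3,3):R a4@(0,4):P a5@(2,4):P a6@(0,4):P a8@(3,0):R a9@(2,5):R
t=4: a0@(3,4):P a1@(2,5):P a2@(4,4):P a3@(2,3):R a4@(4,4):P a5@(2,5):P a6@(4,4):P a8@(3,1):R a9@(2,0):R
t=5: a0@(2,4):P a1@(2,0):P a2@(3,4):P a3@(1,3):R a4@(3,4):P a5@(2,0):P a6@(3,4):P a8@(3,0):R a9@(2,1):R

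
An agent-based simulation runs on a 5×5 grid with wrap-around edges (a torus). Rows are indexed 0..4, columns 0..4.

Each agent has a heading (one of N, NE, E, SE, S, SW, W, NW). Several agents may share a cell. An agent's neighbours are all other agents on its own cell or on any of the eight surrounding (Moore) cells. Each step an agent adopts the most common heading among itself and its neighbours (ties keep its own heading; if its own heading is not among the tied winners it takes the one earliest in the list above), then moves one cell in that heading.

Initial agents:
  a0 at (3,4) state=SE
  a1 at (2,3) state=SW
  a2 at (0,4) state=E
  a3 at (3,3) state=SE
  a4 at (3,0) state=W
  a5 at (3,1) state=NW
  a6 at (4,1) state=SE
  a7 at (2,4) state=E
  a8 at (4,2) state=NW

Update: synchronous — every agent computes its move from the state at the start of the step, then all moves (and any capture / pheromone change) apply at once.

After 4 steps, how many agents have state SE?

t=1: a0@(4,0):SE a1@(3,4):SE a2@(0,0):E a3@(4,4):SE a4@(4,1):SE a5@(2,0):NW a6@(3,0):NW a7@(3,0):SE a8@(3,1):NW
t=2: a0@(0,1):SE a1@(4,0):SE a2@(1,1):SE a3@(0,0):SE a4@(0,2):SE a5@(1,4):NW a6@(4,1):SE a7@(4,1):SE a8@(2,0):NW
t=3: a0@(1,2):SE a1@(0,1):SE a2@(2,2):SE a3@(1,1):SE a4@(1,3):SE a5@(0,3):NW a6@(0,2):SE a7@(0,2):SE a8@(1,4):NW
t=4: a0@(2,3):SE a1@(1,2):SE a2@(3,3):SE a3@(2,2):SE a4@(2,4):SE a5@(1,4):SE a6@(1,3):SE a7@(1,3):SE a8@(0,3):NW

8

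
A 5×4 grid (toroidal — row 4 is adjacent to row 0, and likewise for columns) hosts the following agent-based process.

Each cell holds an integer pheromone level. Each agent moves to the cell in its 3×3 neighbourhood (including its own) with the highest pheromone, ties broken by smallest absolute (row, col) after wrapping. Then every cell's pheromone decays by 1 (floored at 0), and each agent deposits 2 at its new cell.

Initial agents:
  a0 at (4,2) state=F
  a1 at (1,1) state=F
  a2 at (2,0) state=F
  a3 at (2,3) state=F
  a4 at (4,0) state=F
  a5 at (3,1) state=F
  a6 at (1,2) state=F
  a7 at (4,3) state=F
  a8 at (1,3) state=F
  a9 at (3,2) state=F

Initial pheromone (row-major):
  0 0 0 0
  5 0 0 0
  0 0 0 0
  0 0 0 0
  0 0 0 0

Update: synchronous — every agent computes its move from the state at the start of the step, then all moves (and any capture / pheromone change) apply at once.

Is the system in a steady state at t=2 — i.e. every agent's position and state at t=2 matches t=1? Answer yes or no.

t=1: a0@(0,1) a1@(1,0) a2@(1,0) a3@(1,0) a4@(0,0) a5@(2,0) a6@(0,1) a7@(0,0) a8@(1,0) a9@(2,1) | pheromone: 4 4 0 0 / 12 0 0 0 / 2 2 0 0 / 0 0 0 0 / 0 0 0 0
t=2: a0@(1,0) a1@(1,0) a2@(1,0) a3@(1,0) a4@(1,0) a5@(1,0) a6@(1,0) a7@(1,0) a8@(1,0) a9@(1,0) | pheromone: 3 3 0 0 / 31 0 0 0 / 1 1 0 0 / 0 0 0 0 / 0 0 0 0

no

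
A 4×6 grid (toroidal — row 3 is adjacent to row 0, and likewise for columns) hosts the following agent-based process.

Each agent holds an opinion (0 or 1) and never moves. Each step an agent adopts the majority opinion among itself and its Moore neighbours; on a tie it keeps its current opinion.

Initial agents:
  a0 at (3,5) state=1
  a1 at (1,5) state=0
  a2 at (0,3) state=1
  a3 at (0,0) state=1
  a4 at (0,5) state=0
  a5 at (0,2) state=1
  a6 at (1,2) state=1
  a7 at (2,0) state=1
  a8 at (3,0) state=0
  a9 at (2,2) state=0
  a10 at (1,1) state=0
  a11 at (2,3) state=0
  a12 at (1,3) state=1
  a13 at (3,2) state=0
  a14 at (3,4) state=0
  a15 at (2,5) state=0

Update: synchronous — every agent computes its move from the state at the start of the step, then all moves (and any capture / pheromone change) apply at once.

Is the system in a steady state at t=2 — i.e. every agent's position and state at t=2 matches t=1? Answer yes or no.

yes

t=1: a0@(3,5):0 a1@(1,5):0 a2@(0,3):1 a3@(0,0):0 a4@(0,5):0 a5@(0,2):1 a6@(1,2):1 a7@(2,0):0 a8@(3,0):0 a9@(2,2):0 a10@(1,1):1 a11@(2,3):0 a12@(1,3):1 a13@(3,2):0 a14@(3,4):0 a15@(2,5):0
t=2: (unchanged — steady state)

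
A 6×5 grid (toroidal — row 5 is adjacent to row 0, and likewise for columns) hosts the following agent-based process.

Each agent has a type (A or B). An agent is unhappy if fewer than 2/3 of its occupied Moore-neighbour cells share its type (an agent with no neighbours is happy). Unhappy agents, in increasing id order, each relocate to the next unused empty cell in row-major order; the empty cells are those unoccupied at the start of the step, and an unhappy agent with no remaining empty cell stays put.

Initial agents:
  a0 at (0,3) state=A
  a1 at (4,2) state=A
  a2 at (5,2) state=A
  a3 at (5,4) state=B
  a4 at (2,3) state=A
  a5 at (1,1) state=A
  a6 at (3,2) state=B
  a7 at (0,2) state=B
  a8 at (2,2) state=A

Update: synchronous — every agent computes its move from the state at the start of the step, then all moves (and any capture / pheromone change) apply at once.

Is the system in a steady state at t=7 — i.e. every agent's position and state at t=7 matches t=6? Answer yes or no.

no

t=1: a0@(0,0):A a1@(0,1):A a2@(5,2):A a3@(0,4):B a4@(1,0):A a5@(1,2):A a6@(1,3):B a7@(1,4):B a8@(2,2):A
t=2: a0@(0,2):A a1@(0,1):A a2@(5,2):A a3@(0,3):B a4@(1,1):A a5@(1,2):A a6@(2,0):B a7@(2,1):B a8@(2,3):A
t=3: a0@(0,2):A a1@(0,1):A a2@(5,2):A a3@(0,0):B a4@(0,4):A a5@(1,2):A a6@(1,0):B a7@(1,3):B a8@(2,3):A
t=4: a0@(0,2):A a1@(0,3):A a2@(5,2):A a3@(1,1):B a4@(1,4):A a5@(1,2):A a6@(2,0):B a7@(2,1):B a8@(2,2):A
t=5: a0@(0,2):A a1@(0,3):A a2@(5,2):A a3@(0,0):B a4@(0,1):A a5@(0,4):A a6@(2,0):B a7@(1,0):B a8@(1,3):A
t=6: a0@(0,2):A a1@(0,3):A a2@(5,2):A a3@(1,1):B a4@(1,2):A a5@(1,4):A a6@(2,0):B a7@(2,1):B a8@(1,3):A
t=7: a0@(0,2):A a1@(0,3):A a2@(5,2):A a3@(0,0):B a4@(0,1):A a5@(1,4):A a6@(2,0):B a7@(2,1):B a8@(1,3):A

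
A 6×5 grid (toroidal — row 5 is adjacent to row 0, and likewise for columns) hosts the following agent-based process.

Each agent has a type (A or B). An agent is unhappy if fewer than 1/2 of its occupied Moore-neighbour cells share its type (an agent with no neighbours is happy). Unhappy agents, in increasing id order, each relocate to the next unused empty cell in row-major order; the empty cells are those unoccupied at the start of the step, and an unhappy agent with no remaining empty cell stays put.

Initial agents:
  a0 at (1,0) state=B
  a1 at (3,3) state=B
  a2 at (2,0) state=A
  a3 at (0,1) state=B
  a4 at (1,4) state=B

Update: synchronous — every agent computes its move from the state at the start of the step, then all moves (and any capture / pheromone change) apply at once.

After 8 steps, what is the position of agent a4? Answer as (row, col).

(1, 4)

t=1: a0@(1,0):B a1@(3,3):B a2@(0,0):A a3@(0,1):B a4@(1,4):B
t=2: a0@(1,0):B a1@(3,3):B a2@(0,2):A a3@(0,1):B a4@(1,4):B
t=3: a0@(1,0):B a1@(3,3):B a2@(0,0):A a3@(0,1):B a4@(1,4):B
t=4: a0@(1,0):B a1@(3,3):B a2@(0,2):A a3@(0,1):B a4@(1,4):B
t=5: a0@(1,0):B a1@(3,3):B a2@(0,0):A a3@(0,1):B a4@(1,4):B
t=6: a0@(1,0):B a1@(3,3):B a2@(0,2):A a3@(0,1):B a4@(1,4):B
t=7: a0@(1,0):B a1@(3,3):B a2@(0,0):A a3@(0,1):B a4@(1,4):B
t=8: a0@(1,0):B a1@(3,3):B a2@(0,2):A a3@(0,1):B a4@(1,4):B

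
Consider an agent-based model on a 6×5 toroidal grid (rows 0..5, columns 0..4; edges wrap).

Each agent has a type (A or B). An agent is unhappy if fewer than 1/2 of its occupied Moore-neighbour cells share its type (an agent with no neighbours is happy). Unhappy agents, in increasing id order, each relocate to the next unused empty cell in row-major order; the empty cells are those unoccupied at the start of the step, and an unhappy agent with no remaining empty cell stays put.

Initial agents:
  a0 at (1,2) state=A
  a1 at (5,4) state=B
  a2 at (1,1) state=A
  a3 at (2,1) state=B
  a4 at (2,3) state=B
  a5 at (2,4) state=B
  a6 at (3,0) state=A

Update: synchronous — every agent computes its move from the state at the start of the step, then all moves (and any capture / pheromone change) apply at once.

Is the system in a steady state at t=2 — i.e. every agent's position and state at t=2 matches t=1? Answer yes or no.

no

t=1: a0@(0,0):A a1@(5,4):B a2@(1,1):A a3@(0,1):B a4@(2,3):B a5@(2,4):B a6@(0,2):A
t=2: a0@(0,3):A a1@(0,4):B a2@(1,1):A a3@(1,0):B a4@(2,3):B a5@(2,4):B a6@(0,2):A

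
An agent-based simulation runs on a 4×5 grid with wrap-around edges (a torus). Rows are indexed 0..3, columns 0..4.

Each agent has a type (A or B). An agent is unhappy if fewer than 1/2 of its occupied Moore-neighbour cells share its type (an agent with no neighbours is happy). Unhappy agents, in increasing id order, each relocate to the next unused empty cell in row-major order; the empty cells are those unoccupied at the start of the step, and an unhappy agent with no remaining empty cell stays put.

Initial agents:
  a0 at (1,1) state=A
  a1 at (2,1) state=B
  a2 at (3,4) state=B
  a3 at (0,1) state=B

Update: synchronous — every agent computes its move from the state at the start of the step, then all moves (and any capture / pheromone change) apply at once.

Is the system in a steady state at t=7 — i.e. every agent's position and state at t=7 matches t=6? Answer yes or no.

t=1: a0@(0,0):A a1@(0,2):B a2@(3,4):B a3@(0,3):B
t=2: a0@(0,1):A a1@(0,2):B a2@(3,4):B a3@(0,3):B
t=3: a0@(0,0):A a1@(0,2):B a2@(3,4):B a3@(0,3):B
t=4: a0@(0,1):A a1@(0,2):B a2@(3,4):B a3@(0,3):B
t=5: a0@(0,0):A a1@(0,2):B a2@(3,4):B a3@(0,3):B
t=6: a0@(0,1):A a1@(0,2):B a2@(3,4):B a3@(0,3):B
t=7: a0@(0,0):A a1@(0,2):B a2@(3,4):B a3@(0,3):B

no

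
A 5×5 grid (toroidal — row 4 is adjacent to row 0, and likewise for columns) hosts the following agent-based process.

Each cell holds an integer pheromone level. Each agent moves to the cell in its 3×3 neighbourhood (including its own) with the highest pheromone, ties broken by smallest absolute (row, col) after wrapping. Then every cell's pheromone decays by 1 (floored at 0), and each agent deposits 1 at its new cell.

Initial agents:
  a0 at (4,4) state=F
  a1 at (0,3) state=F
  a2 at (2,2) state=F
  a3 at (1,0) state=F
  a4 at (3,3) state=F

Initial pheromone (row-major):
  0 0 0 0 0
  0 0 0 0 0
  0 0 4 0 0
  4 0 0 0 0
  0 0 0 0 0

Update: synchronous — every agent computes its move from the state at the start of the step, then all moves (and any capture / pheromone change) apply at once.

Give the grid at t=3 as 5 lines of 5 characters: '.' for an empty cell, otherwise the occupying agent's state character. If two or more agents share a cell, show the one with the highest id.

F.F..
.....
..F..
F....
.....

t=1: a0@(3,0) a1@(0,2) a2@(2,2) a3@(0,0) a4@(2,2) | pheromone: 1 0 1 0 0 / 0 0 0 0 0 / 0 0 5 0 0 / 4 0 0 0 0 / 0 0 0 0 0
t=2: a0@(3,0) a1@(0,2) a2@(2,2) a3@(0,0) a4@(2,2) | pheromone: 1 0 1 0 0 / 0 0 0 0 0 / 0 0 6 0 0 / 4 0 0 0 0 / 0 0 0 0 0
t=3: a0@(3,0) a1@(0,2) a2@(2,2) a3@(0,0) a4@(2,2) | pheromone: 1 0 1 0 0 / 0 0 0 0 0 / 0 0 7 0 0 / 4 0 0 0 0 / 0 0 0 0 0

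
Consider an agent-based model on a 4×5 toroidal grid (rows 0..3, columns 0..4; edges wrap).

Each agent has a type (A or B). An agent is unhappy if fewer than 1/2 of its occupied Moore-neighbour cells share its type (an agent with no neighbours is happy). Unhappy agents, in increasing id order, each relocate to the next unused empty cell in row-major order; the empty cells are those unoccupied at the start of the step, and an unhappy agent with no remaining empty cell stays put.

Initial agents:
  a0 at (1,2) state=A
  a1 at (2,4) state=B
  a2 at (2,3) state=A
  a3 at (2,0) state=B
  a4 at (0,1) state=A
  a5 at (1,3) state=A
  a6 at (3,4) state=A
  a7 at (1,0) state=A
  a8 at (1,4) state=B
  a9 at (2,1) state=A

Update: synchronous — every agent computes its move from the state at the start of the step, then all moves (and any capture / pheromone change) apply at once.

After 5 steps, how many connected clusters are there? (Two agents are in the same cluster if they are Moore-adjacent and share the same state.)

t=1: a0@(1,2):A a1@(0,0):B a2@(2,3):A a3@(0,2):B a4@(0,1):A a5@(1,3):A a6@(0,3):A a7@(0,4):A a8@(1,1):B a9@(2,1):A
t=2: a0@(1,2):A a1@(1,0):B a2@(2,3):A a3@(1,4):B a4@(2,0):A a5@(1,3):A a6@(0,3):A a7@(0,4):A a8@(2,2):B a9@(2,1):A
t=3: a0@(1,2):A a1@(0,0):B a2@(2,3):A a3@(0,1):B a4@(0,2):A a5@(1,3):A a6@(0,3):A a7@(0,4):A a8@(1,1):B a9@(2,1):A
t=4: a0@(1,2):A a1@(0,0):B a2@(2,3):A a3@(0,1):B a4@(0,2):A a5@(1,3):A a6@(0,3):A a7@(0,4):A a8@(1,0):B a9@(2,1):A
t=5: (unchanged — steady state)

2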